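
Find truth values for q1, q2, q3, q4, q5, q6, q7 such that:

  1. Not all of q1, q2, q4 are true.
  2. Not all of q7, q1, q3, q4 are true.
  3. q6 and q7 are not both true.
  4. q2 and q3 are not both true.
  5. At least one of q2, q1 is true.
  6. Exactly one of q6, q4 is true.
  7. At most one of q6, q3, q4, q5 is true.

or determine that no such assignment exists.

q1 = True, q2 = True, q3 = False, q4 = False, q5 = False, q6 = True, q7 = False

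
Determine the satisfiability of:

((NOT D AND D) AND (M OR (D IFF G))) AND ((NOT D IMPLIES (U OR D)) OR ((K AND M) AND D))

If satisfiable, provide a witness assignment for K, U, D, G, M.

Case D = True: the conjunct NOT D is False.
Case D = False: the conjunct D is False.
Both cases fail — unsatisfiable.

The formula is unsatisfiable.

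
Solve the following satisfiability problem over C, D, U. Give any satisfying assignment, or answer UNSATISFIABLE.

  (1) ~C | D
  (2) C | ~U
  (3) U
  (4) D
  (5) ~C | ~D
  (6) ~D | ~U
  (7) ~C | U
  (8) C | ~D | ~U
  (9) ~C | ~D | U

Unsatisfiable — no assignment works.

Case D = True:
  (U) forces U = True.
  Clause (~D | ~U) is falsified — contradiction.
Case D = False:
  Clause (D) is falsified — contradiction.
Both cases fail, so the formula is unsatisfiable.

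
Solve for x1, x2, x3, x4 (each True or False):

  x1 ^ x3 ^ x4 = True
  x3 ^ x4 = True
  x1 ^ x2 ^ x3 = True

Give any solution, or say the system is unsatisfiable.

x1: False, x2: True, x3: False, x4: True

x1 ^ x3 ^ x4 = F ^ F ^ T = True ✓
x3 ^ x4 = F ^ T = True ✓
x1 ^ x2 ^ x3 = F ^ T ^ F = True ✓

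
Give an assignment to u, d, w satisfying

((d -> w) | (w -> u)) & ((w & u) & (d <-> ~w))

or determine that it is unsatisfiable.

u=T, d=F, w=T

  (d -> w) | (w -> u) = True
    d -> w = True
    w -> u = True
  (w & u) & (d <-> ~w) = True
    w & u = True
    d <-> ~w = True
      ~w = False
Both conjuncts True, so the formula holds.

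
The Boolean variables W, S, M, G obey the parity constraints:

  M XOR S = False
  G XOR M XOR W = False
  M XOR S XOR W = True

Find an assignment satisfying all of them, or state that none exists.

W = True; S = True; M = True; G = False

M XOR S = T XOR T = False ✓
G XOR M XOR W = F XOR T XOR T = False ✓
M XOR S XOR W = T XOR T XOR T = True ✓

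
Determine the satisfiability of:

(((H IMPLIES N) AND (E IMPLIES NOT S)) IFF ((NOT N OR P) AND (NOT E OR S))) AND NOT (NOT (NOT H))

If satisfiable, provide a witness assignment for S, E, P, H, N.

S=T, E=T, P=F, H=F, N=T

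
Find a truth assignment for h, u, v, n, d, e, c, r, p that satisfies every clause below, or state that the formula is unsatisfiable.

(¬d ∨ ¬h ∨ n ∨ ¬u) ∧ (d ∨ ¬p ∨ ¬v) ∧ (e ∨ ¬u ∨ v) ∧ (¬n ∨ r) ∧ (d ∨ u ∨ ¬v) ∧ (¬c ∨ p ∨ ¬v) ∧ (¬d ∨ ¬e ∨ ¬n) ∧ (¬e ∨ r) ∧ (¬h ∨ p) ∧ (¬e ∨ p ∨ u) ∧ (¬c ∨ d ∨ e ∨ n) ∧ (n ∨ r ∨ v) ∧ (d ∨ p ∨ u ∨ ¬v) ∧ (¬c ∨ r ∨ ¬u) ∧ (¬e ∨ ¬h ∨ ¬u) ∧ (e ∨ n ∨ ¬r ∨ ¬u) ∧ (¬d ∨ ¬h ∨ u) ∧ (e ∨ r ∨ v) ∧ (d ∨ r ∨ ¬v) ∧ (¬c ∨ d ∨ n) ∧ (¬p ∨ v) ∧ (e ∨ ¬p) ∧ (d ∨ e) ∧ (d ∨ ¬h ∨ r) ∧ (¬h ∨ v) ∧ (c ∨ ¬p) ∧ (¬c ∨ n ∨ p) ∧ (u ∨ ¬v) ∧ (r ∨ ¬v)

h = False, u = False, v = False, n = False, d = True, e = False, c = False, r = True, p = False

Set h = False.
Set u = False.
  then (u ∨ ¬v) forces v = False.
  then (¬p ∨ v) forces p = False.
  then (¬e ∨ p ∨ u) forces e = False.
  then (e ∨ r ∨ v) forces r = True.
  then (d ∨ e) forces d = True.
Set n = False.
  then (¬c ∨ n ∨ p) forces c = False.
All clauses satisfied.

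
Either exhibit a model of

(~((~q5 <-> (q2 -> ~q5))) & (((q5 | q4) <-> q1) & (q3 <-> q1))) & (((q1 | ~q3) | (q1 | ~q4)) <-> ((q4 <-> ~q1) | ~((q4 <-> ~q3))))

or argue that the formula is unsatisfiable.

q1: True; q2: False; q3: True; q4: True; q5: True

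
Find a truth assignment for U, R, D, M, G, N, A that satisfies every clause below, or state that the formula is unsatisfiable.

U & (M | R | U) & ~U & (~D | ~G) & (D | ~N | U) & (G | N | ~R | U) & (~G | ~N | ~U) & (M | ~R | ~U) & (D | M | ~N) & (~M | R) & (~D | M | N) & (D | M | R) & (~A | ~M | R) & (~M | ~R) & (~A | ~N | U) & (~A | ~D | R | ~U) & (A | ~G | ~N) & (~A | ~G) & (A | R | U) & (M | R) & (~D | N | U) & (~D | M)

No satisfying assignment exists.

Case U = True:
  Clause (~U) is falsified — contradiction.
Case U = False:
  Clause (U) is falsified — contradiction.
Both cases fail, so the formula is unsatisfiable.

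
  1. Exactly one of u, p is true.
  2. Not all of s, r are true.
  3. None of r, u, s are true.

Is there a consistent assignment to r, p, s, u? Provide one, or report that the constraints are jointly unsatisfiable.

r=F; p=T; s=F; u=F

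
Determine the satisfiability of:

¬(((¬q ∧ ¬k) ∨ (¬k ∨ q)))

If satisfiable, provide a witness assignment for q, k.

q = False, k = True

  ¬(((¬q ∧ ¬k) ∨ (¬k ∨ q))) = True
    (¬q ∧ ¬k) ∨ (¬k ∨ q) = False
      ¬q ∧ ¬k = False
        ¬q = True
        ¬k = False
      ¬k ∨ q = False
        ¬k = False
The formula evaluates to True.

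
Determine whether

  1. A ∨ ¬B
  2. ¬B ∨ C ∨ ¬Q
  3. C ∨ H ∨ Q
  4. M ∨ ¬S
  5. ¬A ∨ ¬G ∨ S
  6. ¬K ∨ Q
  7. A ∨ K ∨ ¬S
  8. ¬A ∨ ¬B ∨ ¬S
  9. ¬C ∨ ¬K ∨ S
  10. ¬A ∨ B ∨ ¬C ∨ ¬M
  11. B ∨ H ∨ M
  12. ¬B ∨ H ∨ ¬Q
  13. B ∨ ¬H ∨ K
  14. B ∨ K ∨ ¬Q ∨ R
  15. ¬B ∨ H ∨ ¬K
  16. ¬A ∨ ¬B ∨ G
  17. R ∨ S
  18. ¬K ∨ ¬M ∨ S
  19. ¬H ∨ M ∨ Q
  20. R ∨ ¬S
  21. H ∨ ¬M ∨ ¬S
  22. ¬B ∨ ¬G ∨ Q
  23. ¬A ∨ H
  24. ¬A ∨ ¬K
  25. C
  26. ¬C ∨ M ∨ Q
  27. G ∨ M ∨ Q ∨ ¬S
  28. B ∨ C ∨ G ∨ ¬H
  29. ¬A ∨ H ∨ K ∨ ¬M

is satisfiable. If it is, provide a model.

C: True, K: False, A: False, H: False, G: False, R: True, B: False, Q: False, S: False, M: True

Unit clause (C) forces C = True.
Set K = False.
Try A = True:
  (¬A ∨ H) forces H = True.
  (B ∨ ¬H ∨ K) forces B = True.
  (¬A ∨ ¬B ∨ ¬S) forces S = False.
  (¬A ∨ ¬G ∨ S) forces G = False.
  clause (¬A ∨ ¬B ∨ G) is falsified — backtrack.
So A = False.
  then (A ∨ ¬B) forces B = False.
  then (A ∨ K ∨ ¬S) forces S = False.
  then (B ∨ ¬H ∨ K) forces H = False.
  then (R ∨ S) forces R = True.
  then (B ∨ H ∨ M) forces M = True.
Set G = False.
Set Q = False.
All clauses satisfied.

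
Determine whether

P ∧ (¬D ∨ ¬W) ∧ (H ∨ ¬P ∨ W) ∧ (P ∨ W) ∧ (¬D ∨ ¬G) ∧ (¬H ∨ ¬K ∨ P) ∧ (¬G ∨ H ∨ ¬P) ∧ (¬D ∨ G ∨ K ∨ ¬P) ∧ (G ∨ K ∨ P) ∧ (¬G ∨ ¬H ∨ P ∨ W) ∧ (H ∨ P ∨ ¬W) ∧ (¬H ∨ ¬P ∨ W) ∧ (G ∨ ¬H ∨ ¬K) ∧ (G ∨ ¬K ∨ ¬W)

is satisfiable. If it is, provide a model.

Unit clause (P) forces P = True.
Try D = True:
  (¬D ∨ ¬W) forces W = False.
  (H ∨ ¬P ∨ W) forces H = True.
  clause (¬H ∨ ¬P ∨ W) is falsified — backtrack.
So D = False.
Set K = False.
Try W = False:
  (H ∨ ¬P ∨ W) forces H = True.
  clause (¬H ∨ ¬P ∨ W) is falsified — backtrack.
So W = True.
Set H = True.
Set G = False.
All clauses satisfied.

D=F, K=F, W=T, H=T, G=F, P=T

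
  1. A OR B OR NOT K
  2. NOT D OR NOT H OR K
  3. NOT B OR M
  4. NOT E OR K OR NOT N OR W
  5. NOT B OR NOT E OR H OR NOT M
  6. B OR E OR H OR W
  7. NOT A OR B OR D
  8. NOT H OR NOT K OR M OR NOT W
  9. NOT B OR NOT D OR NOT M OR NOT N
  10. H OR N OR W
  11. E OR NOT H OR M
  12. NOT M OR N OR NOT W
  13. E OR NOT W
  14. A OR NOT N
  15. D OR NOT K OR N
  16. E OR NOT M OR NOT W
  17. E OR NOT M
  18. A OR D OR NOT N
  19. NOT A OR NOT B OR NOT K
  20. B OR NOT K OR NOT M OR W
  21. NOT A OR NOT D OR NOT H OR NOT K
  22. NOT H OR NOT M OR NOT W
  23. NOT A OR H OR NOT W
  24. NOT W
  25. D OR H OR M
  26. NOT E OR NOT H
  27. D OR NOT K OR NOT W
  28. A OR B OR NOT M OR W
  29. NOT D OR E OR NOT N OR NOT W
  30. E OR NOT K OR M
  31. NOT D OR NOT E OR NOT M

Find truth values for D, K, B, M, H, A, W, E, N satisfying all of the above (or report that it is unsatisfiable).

D = True, K = True, B = False, M = False, H = False, A = True, W = False, E = True, N = True

Unit clause (NOT W) forces W = False.
Set D = True.
Set K = True.
Try B = True:
  (NOT B OR M) forces M = True.
  (NOT B OR NOT D OR NOT M OR NOT N) forces N = False.
  (H OR N OR W) forces H = True.
  (E OR NOT M) forces E = True.
  clause (NOT E OR NOT H) is falsified — backtrack.
So B = False.
  then (A OR B OR NOT K) forces A = True.
  then (B OR NOT K OR NOT M OR W) forces M = False.
  then (NOT A OR NOT D OR NOT H OR NOT K) forces H = False.
  then (E OR NOT K OR M) forces E = True.
  then (H OR N OR W) forces N = True.
All clauses satisfied.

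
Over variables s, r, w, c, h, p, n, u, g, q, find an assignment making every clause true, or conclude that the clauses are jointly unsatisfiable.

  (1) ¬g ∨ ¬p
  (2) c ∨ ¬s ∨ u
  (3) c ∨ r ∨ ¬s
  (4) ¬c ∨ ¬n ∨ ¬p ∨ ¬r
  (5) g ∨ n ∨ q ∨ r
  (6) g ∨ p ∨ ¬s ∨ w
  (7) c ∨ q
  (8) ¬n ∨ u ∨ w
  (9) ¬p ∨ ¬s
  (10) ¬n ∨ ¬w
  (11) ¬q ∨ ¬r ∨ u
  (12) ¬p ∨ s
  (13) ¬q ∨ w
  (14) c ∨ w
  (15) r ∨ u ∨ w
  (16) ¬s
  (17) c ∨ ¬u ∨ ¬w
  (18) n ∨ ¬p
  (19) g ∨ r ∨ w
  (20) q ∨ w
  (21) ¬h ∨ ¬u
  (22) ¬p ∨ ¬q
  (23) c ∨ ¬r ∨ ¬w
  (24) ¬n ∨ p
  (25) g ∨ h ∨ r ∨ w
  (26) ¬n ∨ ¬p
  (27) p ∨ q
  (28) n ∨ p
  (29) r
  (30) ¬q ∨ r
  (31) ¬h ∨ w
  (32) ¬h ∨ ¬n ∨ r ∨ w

No satisfying assignment exists.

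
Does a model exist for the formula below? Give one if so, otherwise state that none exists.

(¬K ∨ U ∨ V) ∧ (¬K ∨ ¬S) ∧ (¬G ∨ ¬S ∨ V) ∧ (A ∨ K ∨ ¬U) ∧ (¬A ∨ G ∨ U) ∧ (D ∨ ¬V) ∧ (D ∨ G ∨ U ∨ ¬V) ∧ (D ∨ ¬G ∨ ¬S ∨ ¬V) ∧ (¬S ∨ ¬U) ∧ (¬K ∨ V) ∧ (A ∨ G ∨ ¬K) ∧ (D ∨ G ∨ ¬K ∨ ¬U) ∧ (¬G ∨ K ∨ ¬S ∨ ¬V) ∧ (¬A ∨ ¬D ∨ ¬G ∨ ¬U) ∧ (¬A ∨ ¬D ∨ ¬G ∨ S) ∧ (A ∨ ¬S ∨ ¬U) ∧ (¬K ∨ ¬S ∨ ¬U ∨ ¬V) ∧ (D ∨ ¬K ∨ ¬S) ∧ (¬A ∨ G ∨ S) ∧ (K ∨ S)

S: True, A: False, U: False, V: False, K: False, D: False, G: False

Set S = True.
  then (¬K ∨ ¬S) forces K = False.
  then (¬S ∨ ¬U) forces U = False.
Set A = False.
Set V = False.
  then (¬G ∨ ¬S ∨ V) forces G = False.
Set D = False.
All clauses satisfied.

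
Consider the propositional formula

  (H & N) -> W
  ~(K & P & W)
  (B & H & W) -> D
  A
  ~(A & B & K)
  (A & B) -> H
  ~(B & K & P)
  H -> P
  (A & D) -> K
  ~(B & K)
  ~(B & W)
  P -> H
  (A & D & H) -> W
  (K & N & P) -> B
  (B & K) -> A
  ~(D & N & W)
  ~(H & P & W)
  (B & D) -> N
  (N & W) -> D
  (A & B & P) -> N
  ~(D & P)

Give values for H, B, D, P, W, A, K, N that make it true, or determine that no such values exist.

Unit clause (A) forces A = True.
Set H = False.
  then (~A | ~B | H) forces B = False.
  then (H | ~P) forces P = False.
Set D = False.
Set W = True.
  then (D | ~N | ~W) forces N = False.
Set K = False.
All clauses satisfied.

H = False; B = False; D = False; P = False; W = True; A = True; K = False; N = False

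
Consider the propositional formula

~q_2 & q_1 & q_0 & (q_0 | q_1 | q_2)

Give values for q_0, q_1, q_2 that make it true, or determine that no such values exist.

Unit clause (~q_2) forces q_2 = False.
Unit clause (q_1) forces q_1 = True.
Unit clause (q_0) forces q_0 = True.
All clauses satisfied.

q_0: True; q_1: True; q_2: False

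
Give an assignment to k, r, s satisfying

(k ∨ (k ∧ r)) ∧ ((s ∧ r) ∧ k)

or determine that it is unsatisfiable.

k=T, r=T, s=T

  k ∨ (k ∧ r) = True
    k ∧ r = True
  (s ∧ r) ∧ k = True
    s ∧ r = True
Both conjuncts True, so the formula holds.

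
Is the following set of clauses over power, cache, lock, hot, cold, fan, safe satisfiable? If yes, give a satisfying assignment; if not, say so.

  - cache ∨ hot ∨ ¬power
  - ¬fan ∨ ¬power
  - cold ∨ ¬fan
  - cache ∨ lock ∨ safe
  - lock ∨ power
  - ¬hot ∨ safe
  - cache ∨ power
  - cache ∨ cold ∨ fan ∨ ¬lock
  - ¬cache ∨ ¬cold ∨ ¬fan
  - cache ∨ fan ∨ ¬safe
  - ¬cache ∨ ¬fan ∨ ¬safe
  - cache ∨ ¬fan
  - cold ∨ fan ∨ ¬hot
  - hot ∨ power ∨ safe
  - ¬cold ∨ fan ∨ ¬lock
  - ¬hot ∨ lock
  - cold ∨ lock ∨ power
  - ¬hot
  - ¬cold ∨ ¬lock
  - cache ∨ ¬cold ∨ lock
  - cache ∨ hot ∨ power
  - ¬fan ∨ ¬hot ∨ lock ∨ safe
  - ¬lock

power = True, cache = True, lock = False, hot = False, cold = False, fan = False, safe = False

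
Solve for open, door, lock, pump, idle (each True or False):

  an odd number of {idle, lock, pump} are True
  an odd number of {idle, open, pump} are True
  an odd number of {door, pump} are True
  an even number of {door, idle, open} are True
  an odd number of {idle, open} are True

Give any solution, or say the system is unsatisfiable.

open: False; door: True; lock: False; pump: False; idle: True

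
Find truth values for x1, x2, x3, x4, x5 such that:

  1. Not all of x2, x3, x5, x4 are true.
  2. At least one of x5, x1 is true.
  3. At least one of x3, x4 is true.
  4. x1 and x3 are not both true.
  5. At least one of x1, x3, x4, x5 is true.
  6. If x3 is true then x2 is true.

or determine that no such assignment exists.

x1 = True, x2 = False, x3 = False, x4 = True, x5 = False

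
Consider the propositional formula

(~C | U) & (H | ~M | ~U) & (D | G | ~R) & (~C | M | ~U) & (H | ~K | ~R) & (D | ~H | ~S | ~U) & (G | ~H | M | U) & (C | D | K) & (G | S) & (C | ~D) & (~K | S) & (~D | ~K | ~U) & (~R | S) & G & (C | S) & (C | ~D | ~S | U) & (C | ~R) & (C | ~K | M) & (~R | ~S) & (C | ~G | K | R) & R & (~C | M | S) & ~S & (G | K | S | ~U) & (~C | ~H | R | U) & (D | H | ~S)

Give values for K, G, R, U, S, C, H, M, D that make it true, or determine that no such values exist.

Unsatisfiable — no assignment works.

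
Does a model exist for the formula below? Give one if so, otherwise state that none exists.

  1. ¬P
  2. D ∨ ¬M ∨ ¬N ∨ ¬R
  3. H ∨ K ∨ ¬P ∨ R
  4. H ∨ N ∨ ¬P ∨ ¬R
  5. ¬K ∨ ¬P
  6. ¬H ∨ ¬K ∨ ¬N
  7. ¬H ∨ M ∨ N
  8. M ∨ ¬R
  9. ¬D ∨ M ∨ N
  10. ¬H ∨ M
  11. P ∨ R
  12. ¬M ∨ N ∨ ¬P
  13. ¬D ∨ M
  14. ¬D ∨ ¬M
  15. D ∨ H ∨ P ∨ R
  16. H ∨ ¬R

M = True, P = False, R = True, D = False, K = False, H = True, N = False

Unit clause (¬P) forces P = False.
In (P ∨ R) only R is left, so R = True.
In (H ∨ ¬R) only H is left, so H = True.
In (M ∨ ¬R) only M is left, so M = True.
In (¬D ∨ ¬M) only ¬D is left, so D = False.
In (D ∨ ¬M ∨ ¬N ∨ ¬R) only ¬N is left, so N = False.
Set K = False.
All clauses satisfied.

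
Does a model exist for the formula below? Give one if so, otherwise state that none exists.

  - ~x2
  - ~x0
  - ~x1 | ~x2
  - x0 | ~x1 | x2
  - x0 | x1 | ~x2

Unit clause (~x2) forces x2 = False.
Unit clause (~x0) forces x0 = False.
In (x0 | ~x1 | x2) only ~x1 is left, so x1 = False.
All clauses satisfied.

x0 = False; x1 = False; x2 = False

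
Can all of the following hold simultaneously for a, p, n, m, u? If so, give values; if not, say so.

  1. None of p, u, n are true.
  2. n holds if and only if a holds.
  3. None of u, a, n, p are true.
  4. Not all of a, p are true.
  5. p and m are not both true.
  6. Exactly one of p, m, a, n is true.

a: False; p: False; n: False; m: True; u: False

  (1) {p, u, n}: 0 true — none ✓
  (2) n=F, a=F — same ✓
  (3) {u, a, n, p}: 0 true — none ✓
  (4) {a, p}: 0/2 true — not all ✓
  (5) p=F, m=T — not both ✓
  (6) {p, m, a, n}: 1 true — exactly one ✓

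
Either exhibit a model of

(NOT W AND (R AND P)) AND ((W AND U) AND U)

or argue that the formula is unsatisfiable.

Unsatisfiable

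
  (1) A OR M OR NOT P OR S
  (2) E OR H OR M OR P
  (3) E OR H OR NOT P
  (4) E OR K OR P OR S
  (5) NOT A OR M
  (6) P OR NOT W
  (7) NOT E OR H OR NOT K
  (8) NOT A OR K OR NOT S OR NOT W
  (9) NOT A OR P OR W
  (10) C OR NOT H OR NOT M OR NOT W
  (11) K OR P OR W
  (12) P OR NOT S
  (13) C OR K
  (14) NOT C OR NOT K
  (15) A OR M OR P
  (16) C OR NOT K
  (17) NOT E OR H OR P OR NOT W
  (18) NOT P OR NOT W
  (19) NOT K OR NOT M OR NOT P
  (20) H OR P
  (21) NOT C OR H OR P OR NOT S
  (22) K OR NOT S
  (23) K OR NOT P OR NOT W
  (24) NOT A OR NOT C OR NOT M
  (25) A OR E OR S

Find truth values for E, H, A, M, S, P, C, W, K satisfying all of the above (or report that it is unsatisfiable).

E=T, H=F, A=F, M=T, S=F, P=T, C=T, W=F, K=F

Set E = True.
Set H = False.
  then (NOT E OR H OR NOT K) forces K = False.
  then (C OR K) forces C = True.
  then (H OR P) forces P = True.
  then (K OR NOT S) forces S = False.
  then (K OR NOT P OR NOT W) forces W = False.
Try A = True:
  (NOT A OR M) forces M = True.
  clause (NOT A OR NOT C OR NOT M) is falsified — backtrack.
So A = False.
  then (A OR M OR NOT P OR S) forces M = True.
All clauses satisfied.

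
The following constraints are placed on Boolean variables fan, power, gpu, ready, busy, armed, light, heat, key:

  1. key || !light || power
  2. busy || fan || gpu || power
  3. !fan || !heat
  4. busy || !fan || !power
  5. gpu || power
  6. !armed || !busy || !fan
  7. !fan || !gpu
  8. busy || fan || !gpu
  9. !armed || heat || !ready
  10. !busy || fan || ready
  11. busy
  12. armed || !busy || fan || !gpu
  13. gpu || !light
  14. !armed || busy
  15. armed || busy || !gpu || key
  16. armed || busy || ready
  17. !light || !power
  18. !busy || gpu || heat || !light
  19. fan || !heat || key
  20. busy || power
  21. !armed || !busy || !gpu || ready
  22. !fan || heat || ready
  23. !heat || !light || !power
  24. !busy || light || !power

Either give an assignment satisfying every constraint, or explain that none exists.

Unit clause (busy) forces busy = True.
Set fan = False.
  then (!busy || fan || ready) forces ready = True.
Try power = True:
  (!light || !power) forces light = False.
  clause (!busy || light || !power) is falsified — backtrack.
So power = False.
  then (gpu || power) forces gpu = True.
  then (armed || !busy || fan || !gpu) forces armed = True.
  then (!armed || heat || !ready) forces heat = True.
  then (fan || !heat || key) forces key = True.
Set light = True.
All clauses satisfied.

fan=F, power=F, gpu=T, ready=T, busy=T, armed=T, light=T, heat=T, key=T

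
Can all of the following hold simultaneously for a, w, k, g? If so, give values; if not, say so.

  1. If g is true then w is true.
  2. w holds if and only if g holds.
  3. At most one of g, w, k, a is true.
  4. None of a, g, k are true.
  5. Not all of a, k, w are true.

a = False, w = False, k = False, g = False

  (1) g=F ⇒ w: vacuous ✓
  (2) w=F, g=F — same ✓
  (3) {g, w, k, a}: 0 true — at most one ✓
  (4) {a, g, k}: 0 true — none ✓
  (5) {a, k, w}: 0/3 true — not all ✓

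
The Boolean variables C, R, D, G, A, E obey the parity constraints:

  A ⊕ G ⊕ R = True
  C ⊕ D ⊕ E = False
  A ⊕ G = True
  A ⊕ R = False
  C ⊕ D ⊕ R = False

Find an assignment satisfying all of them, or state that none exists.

C: True, R: False, D: True, G: True, A: False, E: False

A ⊕ G ⊕ R = F ⊕ T ⊕ F = True ✓
C ⊕ D ⊕ E = T ⊕ T ⊕ F = False ✓
A ⊕ G = F ⊕ T = True ✓
A ⊕ R = F ⊕ F = False ✓
C ⊕ D ⊕ R = T ⊕ T ⊕ F = False ✓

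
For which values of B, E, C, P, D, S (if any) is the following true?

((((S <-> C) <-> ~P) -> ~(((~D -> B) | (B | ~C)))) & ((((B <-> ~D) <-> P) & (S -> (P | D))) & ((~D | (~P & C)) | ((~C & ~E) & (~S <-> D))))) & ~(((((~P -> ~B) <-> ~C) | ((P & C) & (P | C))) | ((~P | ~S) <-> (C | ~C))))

UNSATISFIABLE

The conjunct ~(((((~P -> ~B) <-> ~C) | ((P & C) & (P | C))) | ((~P | ~S) <-> (C | ~C)))) is unsatisfiable on its own:
  P = True: simplifies to ~(((~C | C) | (~S <-> (C | ~C)))).
    C = True: this becomes ~((True | ~S)) = False.
    C = False: this becomes ~((True | ~S)) = False.
  P = False: simplifies to ~(((~B <-> ~C) | (C | ~C))).
    C = True: this becomes ~((B | True)) = False.
    C = False: this becomes ~((~B | True)) = False.
So the whole conjunction is unsatisfiable.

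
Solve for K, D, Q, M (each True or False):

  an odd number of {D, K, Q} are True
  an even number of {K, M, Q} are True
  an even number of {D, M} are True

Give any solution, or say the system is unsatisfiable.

No satisfying assignment exists.

Adding constraints 1, 2, 3 mod 2: every variable appears an even number of times on the left, so the left side is 0.
But the right sides sum to 1 (mod 2). 0 ≠ 1 — the system is inconsistent.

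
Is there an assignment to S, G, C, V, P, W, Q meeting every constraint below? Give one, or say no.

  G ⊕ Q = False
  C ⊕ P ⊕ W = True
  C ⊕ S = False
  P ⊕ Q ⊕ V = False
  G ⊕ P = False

S: False, G: True, C: False, V: False, P: True, W: False, Q: True

G ⊕ Q = T ⊕ T = False ✓
C ⊕ P ⊕ W = F ⊕ T ⊕ F = True ✓
C ⊕ S = F ⊕ F = False ✓
P ⊕ Q ⊕ V = T ⊕ T ⊕ F = False ✓
G ⊕ P = T ⊕ T = False ✓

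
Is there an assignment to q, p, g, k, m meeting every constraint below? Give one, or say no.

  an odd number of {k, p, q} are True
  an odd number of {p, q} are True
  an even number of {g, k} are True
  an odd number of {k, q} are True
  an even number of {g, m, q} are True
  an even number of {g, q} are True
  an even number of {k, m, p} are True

Adding constraints 3, 4, 6 mod 2: every variable appears an even number of times on the left, so the left side is 0.
But the right sides sum to 1 (mod 2). 0 ≠ 1 — the system is inconsistent.

UNSATISFIABLE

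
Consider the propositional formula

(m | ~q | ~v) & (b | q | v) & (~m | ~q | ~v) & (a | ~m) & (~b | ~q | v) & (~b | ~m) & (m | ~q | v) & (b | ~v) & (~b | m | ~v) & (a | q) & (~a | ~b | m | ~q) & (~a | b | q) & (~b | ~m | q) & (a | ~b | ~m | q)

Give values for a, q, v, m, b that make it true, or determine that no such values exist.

a: True; q: False; v: False; m: False; b: True

Try a = False:
  (a | ~m) forces m = False.
  (a | q) forces q = True.
  (m | ~q | ~v) forces v = False.
  clause (m | ~q | v) is falsified — backtrack.
So a = True.
Set q = False.
  then (~a | b | q) forces b = True.
  then (~b | ~m | q) forces m = False.
  then (~b | m | ~v) forces v = False.
All clauses satisfied.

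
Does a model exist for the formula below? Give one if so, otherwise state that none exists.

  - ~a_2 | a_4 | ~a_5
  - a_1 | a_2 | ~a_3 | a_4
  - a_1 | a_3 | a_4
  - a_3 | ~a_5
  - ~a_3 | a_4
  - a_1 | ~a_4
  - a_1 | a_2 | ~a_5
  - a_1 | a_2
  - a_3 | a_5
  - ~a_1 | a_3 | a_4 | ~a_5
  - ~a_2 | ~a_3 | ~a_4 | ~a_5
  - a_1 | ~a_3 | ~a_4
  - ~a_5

a_1 = True; a_2 = True; a_3 = True; a_4 = True; a_5 = False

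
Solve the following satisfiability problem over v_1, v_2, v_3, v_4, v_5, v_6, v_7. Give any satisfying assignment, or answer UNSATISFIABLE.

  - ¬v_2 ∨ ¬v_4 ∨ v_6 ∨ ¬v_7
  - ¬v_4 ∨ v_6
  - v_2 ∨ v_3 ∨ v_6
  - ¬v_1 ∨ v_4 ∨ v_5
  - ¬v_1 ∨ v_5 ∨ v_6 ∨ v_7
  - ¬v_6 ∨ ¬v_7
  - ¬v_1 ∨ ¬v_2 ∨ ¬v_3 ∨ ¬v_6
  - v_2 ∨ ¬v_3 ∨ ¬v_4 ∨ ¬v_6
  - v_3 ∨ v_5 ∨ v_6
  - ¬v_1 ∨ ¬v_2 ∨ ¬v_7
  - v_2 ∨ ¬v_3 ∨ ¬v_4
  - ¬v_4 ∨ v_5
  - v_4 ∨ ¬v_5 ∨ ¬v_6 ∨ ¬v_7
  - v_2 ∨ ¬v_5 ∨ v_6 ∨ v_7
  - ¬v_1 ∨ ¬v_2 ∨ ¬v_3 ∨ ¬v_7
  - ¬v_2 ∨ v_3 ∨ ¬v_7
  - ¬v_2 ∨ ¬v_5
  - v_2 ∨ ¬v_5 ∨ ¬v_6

v_1 = False, v_2 = False, v_3 = True, v_4 = False, v_5 = True, v_6 = False, v_7 = True

Set v_1 = False.
Set v_2 = False.
Set v_3 = True.
  then (v_2 ∨ ¬v_3 ∨ ¬v_4) forces v_4 = False.
Set v_5 = True.
  then (v_2 ∨ ¬v_5 ∨ ¬v_6) forces v_6 = False.
  then (v_2 ∨ ¬v_5 ∨ v_6 ∨ v_7) forces v_7 = True.
All clauses satisfied.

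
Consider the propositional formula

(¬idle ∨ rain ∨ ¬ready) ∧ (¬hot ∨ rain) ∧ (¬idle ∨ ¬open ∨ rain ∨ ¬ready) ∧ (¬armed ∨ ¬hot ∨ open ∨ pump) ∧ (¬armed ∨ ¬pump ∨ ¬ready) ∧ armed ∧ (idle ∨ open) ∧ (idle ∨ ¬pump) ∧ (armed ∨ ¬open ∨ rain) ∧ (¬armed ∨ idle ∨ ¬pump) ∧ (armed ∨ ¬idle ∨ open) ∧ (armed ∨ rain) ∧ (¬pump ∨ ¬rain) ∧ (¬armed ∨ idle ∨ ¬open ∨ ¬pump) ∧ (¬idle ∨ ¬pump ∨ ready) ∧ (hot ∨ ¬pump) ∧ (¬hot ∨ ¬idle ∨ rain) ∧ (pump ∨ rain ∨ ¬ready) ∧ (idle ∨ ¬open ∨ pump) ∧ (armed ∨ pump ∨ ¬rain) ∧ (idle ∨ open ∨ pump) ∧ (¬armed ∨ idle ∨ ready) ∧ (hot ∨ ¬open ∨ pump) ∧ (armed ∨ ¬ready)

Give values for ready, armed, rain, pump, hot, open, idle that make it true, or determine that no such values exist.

ready: True; armed: True; rain: True; pump: False; hot: True; open: True; idle: True

Unit clause (armed) forces armed = True.
Set ready = True.
  then (¬armed ∨ ¬pump ∨ ¬ready) forces pump = False.
  then (pump ∨ rain ∨ ¬ready) forces rain = True.
Set hot = True.
  then (¬armed ∨ ¬hot ∨ open ∨ pump) forces open = True.
  then (idle ∨ ¬open ∨ pump) forces idle = True.
All clauses satisfied.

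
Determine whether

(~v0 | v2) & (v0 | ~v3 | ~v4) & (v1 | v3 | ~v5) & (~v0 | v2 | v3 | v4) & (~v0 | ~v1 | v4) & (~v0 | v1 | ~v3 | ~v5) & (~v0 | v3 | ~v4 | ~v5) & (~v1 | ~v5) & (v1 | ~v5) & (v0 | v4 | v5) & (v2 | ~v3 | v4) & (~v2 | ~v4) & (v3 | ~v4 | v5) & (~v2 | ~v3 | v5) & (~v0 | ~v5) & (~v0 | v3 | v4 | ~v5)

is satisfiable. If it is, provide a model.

v0=T, v1=F, v2=T, v3=F, v4=F, v5=F

Set v0 = True.
  then (~v0 | v2) forces v2 = True.
  then (~v2 | ~v4) forces v4 = False.
  then (~v0 | ~v5) forces v5 = False.
  then (~v0 | ~v1 | v4) forces v1 = False.
  then (~v2 | ~v3 | v5) forces v3 = False.
All clauses satisfied.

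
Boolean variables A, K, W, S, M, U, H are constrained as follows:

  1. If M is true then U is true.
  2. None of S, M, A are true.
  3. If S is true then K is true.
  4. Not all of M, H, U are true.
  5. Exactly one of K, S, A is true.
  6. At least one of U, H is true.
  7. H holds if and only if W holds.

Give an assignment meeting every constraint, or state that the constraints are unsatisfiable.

A=F, K=T, W=F, S=F, M=F, U=T, H=F

  (1) M=F ⇒ U: vacuous ✓
  (2) {S, M, A}: 0 true — none ✓
  (3) S=F ⇒ K: vacuous ✓
  (4) {M, H, U}: 1/3 true — not all ✓
  (5) {K, S, A}: 1 true — exactly one ✓
  (6) {U, H}: 1 true — at least one ✓
  (7) H=F, W=F — same ✓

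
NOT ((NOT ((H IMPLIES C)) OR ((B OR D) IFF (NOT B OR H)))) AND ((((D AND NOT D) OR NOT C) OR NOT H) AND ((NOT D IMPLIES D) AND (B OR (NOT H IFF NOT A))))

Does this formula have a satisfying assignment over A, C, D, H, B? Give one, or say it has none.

A = False; C = False; D = True; H = False; B = True

  NOT ((NOT ((H IMPLIES C)) OR ((B OR D) IFF (NOT B OR H)))) = True
    NOT ((H IMPLIES C)) OR ((B OR D) IFF (NOT B OR H)) = False
      NOT ((H IMPLIES C)) = False
        H IMPLIES C = True
      (B OR D) IFF (NOT B OR H) = False
        B OR D = True
        NOT B OR H = False
          NOT B = False
  (((D AND NOT D) OR NOT C) OR NOT H) AND ((NOT D IMPLIES D) AND (B OR (NOT H IFF NOT A))) = True
    ((D AND NOT D) OR NOT C) OR NOT H = True
      (D AND NOT D) OR NOT C = True
        D AND NOT D = False
          NOT D = False
        NOT C = True
      NOT H = True
    (NOT D IMPLIES D) AND (B OR (NOT H IFF NOT A)) = True
      NOT D IMPLIES D = True
        NOT D = False
      B OR (NOT H IFF NOT A) = True
        NOT H IFF NOT A = True
          NOT H = True
          NOT A = True
Both conjuncts True, so the formula holds.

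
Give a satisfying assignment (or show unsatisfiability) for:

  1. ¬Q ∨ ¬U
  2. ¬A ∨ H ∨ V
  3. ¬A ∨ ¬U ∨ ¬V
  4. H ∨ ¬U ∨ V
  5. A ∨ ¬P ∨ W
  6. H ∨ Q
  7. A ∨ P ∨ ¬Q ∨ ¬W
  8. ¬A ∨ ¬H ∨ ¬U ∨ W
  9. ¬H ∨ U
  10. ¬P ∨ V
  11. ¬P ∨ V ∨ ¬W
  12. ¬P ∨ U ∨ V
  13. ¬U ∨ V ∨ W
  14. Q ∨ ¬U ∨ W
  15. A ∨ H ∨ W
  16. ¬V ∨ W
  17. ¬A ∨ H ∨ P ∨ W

Set H = False.
  then (H ∨ Q) forces Q = True.
  then (¬Q ∨ ¬U) forces U = False.
Set P = True.
  then (¬P ∨ V) forces V = True.
  then (¬V ∨ W) forces W = True.
Set A = True.
All clauses satisfied.

H: False; P: True; U: False; A: True; Q: True; V: True; W: True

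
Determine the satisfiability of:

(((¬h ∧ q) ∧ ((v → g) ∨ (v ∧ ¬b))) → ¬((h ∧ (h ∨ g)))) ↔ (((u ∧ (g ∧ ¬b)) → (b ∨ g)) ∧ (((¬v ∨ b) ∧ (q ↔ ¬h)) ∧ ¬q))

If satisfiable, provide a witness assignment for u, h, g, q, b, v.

u = False, h = True, g = True, q = False, b = True, v = False

  (((¬h ∧ q) ∧ ((v → g) ∨ (v ∧ ¬b))) → ¬((h ∧ (h ∨ g)))) ↔ (((u ∧ (g ∧ ¬b)) → (b ∨ g)) ∧ (((¬v ∨ b) ∧ (q ↔ ¬h)) ∧ ¬q)) = True
    ((¬h ∧ q) ∧ ((v → g) ∨ (v ∧ ¬b))) → ¬((h ∧ (h ∨ g))) = True
      (¬h ∧ q) ∧ ((v → g) ∨ (v ∧ ¬b)) = False
        ¬h ∧ q = False
          ¬h = False
        (v → g) ∨ (v ∧ ¬b) = True
          v → g = True
          v ∧ ¬b = False
            ¬b = False
      ¬((h ∧ (h ∨ g))) = False
        h ∧ (h ∨ g) = True
          h ∨ g = True
    ((u ∧ (g ∧ ¬b)) → (b ∨ g)) ∧ (((¬v ∨ b) ∧ (q ↔ ¬h)) ∧ ¬q) = True
      (u ∧ (g ∧ ¬b)) → (b ∨ g) = True
        u ∧ (g ∧ ¬b) = False
          g ∧ ¬b = False
            ¬b = False
        b ∨ g = True
      ((¬v ∨ b) ∧ (q ↔ ¬h)) ∧ ¬q = True
        (¬v ∨ b) ∧ (q ↔ ¬h) = True
          ¬v ∨ b = True
            ¬v = True
          q ↔ ¬h = True
            ¬h = False
        ¬q = True
The formula evaluates to True.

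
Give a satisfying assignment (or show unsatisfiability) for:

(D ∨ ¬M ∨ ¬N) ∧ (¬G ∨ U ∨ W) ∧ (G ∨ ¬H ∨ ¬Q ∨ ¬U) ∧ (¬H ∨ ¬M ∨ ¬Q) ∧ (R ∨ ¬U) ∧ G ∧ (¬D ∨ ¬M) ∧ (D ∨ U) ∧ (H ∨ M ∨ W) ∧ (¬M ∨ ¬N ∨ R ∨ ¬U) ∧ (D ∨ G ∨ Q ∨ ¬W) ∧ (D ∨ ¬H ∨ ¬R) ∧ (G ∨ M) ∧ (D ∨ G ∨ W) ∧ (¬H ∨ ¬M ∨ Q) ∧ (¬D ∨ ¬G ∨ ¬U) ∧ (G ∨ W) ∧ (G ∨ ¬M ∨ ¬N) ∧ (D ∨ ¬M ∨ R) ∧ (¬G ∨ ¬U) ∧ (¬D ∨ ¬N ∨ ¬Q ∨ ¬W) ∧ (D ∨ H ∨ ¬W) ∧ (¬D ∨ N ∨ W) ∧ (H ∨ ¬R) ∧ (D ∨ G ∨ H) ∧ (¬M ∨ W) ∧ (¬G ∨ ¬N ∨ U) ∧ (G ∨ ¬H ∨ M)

Unit clause (G) forces G = True.
In (¬G ∨ ¬U) only ¬U is left, so U = False.
In (¬G ∨ ¬N ∨ U) only ¬N is left, so N = False.
In (¬G ∨ U ∨ W) only W is left, so W = True.
In (D ∨ U) only D is left, so D = True.
In (¬D ∨ ¬M) only ¬M is left, so M = False.
Set Q = False.
Set H = True.
Set R = False.
All clauses satisfied.

D=T, M=F, Q=F, W=T, H=T, U=F, G=T, N=F, R=F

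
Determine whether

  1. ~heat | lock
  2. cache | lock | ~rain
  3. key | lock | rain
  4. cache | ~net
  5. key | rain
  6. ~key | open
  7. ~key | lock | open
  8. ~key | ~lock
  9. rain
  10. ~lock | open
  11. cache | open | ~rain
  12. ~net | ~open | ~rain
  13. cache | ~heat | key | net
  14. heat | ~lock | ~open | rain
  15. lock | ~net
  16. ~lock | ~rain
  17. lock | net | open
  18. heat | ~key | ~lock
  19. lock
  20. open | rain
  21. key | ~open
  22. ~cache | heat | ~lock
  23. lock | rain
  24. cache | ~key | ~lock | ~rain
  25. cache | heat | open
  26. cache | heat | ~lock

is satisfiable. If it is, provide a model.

UNSATISFIABLE

Case rain = True:
  (~lock | ~rain) forces lock = False.
  Clause (lock) is falsified — contradiction.
Case rain = False:
  Clause (rain) is falsified — contradiction.
Both cases fail, so the formula is unsatisfiable.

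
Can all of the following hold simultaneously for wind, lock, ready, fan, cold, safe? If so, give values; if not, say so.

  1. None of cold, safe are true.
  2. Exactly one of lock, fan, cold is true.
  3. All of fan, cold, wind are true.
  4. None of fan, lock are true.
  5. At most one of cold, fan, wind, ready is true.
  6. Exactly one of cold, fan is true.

Case fan = True:
  Constraint (4) is violated (fan=T) — contradiction.
Case fan = False:
  Constraint (3) is violated (fan=F) — contradiction.
Both cases fail — unsatisfiable.

Unsatisfiable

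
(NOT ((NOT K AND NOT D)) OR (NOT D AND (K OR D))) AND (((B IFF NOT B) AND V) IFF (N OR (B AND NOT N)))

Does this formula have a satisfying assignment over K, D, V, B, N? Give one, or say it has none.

K = True, D = False, V = True, B = False, N = False

  NOT ((NOT K AND NOT D)) OR (NOT D AND (K OR D)) = True
    NOT ((NOT K AND NOT D)) = True
      NOT K AND NOT D = False
        NOT K = False
        NOT D = True
    NOT D AND (K OR D) = True
      NOT D = True
      K OR D = True
  ((B IFF NOT B) AND V) IFF (N OR (B AND NOT N)) = True
    (B IFF NOT B) AND V = False
      B IFF NOT B = False
        NOT B = True
    N OR (B AND NOT N) = False
      B AND NOT N = False
        NOT N = True
Both conjuncts True, so the formula holds.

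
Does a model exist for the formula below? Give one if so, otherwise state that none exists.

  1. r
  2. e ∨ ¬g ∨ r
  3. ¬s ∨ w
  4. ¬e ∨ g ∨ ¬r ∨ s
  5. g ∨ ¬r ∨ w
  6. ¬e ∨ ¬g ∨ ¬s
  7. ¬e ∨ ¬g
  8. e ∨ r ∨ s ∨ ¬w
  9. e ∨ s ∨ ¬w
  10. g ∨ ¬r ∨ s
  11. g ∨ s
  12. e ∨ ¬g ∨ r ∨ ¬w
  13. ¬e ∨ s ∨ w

Unit clause (r) forces r = True.
Set s = True.
  then (¬s ∨ w) forces w = True.
Set e = False.
Set g = False.
All clauses satisfied.

s=T, e=F, r=T, w=T, g=F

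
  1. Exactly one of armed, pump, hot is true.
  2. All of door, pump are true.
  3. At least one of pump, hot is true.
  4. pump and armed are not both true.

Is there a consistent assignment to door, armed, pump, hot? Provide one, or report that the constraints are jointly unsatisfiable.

door=T; armed=F; pump=T; hot=F

  (1) {armed, pump, hot}: 1 true — exactly one ✓
  (2) {door, pump}: all 2 true ✓
  (3) {pump, hot}: 1 true — at least one ✓
  (4) pump=T, armed=F — not both ✓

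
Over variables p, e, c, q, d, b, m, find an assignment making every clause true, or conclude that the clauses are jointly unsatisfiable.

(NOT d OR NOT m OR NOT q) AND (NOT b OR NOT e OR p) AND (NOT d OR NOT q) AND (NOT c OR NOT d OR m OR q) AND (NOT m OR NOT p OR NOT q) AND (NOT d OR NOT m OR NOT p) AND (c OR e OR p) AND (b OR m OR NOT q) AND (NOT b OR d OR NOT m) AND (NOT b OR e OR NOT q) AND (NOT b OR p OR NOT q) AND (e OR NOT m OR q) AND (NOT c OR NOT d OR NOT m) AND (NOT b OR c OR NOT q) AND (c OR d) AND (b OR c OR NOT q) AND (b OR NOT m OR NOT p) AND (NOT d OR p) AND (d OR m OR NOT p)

Set p = True.
Set e = False.
Set c = False.
  then (c OR d) forces d = True.
  then (NOT d OR NOT q) forces q = False.
  then (NOT d OR NOT m OR NOT p) forces m = False.
Set b = False.
All clauses satisfied.

p=T, e=F, c=F, q=F, d=T, b=F, m=F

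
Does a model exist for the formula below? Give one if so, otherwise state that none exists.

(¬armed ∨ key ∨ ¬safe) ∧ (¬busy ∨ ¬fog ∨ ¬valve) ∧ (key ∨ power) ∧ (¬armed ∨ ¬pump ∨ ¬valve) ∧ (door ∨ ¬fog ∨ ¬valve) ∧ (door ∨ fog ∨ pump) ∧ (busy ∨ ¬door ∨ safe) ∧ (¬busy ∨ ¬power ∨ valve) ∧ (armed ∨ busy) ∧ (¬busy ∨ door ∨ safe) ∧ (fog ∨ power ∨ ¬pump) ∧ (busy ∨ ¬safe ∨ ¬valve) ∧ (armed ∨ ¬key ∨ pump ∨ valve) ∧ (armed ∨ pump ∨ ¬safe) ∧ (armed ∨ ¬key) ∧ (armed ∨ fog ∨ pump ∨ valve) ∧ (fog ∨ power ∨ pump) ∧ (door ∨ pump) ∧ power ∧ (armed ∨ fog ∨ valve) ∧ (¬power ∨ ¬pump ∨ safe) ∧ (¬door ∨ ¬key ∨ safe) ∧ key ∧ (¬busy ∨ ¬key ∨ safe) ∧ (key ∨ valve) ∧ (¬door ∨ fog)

fog=T, power=T, busy=F, armed=T, key=T, valve=F, pump=T, door=F, safe=T

Unit clause (power) forces power = True.
Unit clause (key) forces key = True.
In (armed ∨ ¬key) only armed is left, so armed = True.
Set fog = True.
Try busy = True:
  (¬busy ∨ ¬fog ∨ ¬valve) forces valve = False.
  clause (¬busy ∨ ¬power ∨ valve) is falsified — backtrack.
So busy = False.
Try valve = True:
  (¬armed ∨ ¬pump ∨ ¬valve) forces pump = False.
  (door ∨ ¬fog ∨ ¬valve) forces door = True.
  (busy ∨ ¬door ∨ safe) forces safe = True.
  clause (busy ∨ ¬safe ∨ ¬valve) is falsified — backtrack.
So valve = False.
Set pump = True.
  then (¬power ∨ ¬pump ∨ safe) forces safe = True.
Set door = False.
All clauses satisfied.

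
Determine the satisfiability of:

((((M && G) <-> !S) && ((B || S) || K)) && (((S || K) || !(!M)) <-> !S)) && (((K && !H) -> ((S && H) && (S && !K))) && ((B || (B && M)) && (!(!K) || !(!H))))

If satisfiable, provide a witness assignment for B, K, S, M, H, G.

B = True, K = True, S = False, M = True, H = True, G = True

  (((M && G) <-> !S) && ((B || S) || K)) && (((S || K) || !(!M)) <-> !S) = True
    ((M && G) <-> !S) && ((B || S) || K) = True
      (M && G) <-> !S = True
        M && G = True
        !S = True
      (B || S) || K = True
        B || S = True
    ((S || K) || !(!M)) <-> !S = True
      (S || K) || !(!M) = True
        S || K = True
        !(!M) = True
          !M = False
      !S = True
  ((K && !H) -> ((S && H) && (S && !K))) && ((B || (B && M)) && (!(!K) || !(!H))) = True
    (K && !H) -> ((S && H) && (S && !K)) = True
      K && !H = False
        !H = False
      (S && H) && (S && !K) = False
        S && H = False
        S && !K = False
          !K = False
    (B || (B && M)) && (!(!K) || !(!H)) = True
      B || (B && M) = True
        B && M = True
      !(!K) || !(!H) = True
        !(!K) = True
          !K = False
        !(!H) = True
          !H = False
Both conjuncts True, so the formula holds.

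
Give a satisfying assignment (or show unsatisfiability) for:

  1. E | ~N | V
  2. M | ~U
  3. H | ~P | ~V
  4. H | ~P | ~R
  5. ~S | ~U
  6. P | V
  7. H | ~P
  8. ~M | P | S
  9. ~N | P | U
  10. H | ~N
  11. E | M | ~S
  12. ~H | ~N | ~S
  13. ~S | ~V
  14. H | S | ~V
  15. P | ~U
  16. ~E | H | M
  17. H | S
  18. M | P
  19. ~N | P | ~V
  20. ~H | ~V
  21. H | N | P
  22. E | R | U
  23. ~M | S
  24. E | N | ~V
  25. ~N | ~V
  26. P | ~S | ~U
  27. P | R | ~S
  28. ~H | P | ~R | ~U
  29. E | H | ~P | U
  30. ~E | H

Try V = True:
  (~S | ~V) forces S = False.
  (H | S | ~V) forces H = True.
  clause (~H | ~V) is falsified — backtrack.
So V = False.
  then (P | V) forces P = True.
  then (H | ~P) forces H = True.
Set S = True.
  then (~S | ~U) forces U = False.
  then (~H | ~N | ~S) forces N = False.
Set E = True.
Set R = False.
Set M = False.
All clauses satisfied.

V=F, S=T, E=T, U=F, R=F, P=T, M=F, N=F, H=T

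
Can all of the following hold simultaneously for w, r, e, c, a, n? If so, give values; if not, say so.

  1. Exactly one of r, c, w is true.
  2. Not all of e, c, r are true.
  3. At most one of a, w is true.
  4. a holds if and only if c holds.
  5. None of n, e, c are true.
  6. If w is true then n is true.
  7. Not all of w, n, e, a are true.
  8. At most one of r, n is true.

w: False, r: True, e: False, c: False, a: False, n: False

  (1) {r, c, w}: 1 true — exactly one ✓
  (2) {e, c, r}: 1/3 true — not all ✓
  (3) {a, w}: 0 true — at most one ✓
  (4) a=F, c=F — same ✓
  (5) {n, e, c}: 0 true — none ✓
  (6) w=F ⇒ n: vacuous ✓
  (7) {w, n, e, a}: 0/4 true — not all ✓
  (8) {r, n}: 1 true — at most one ✓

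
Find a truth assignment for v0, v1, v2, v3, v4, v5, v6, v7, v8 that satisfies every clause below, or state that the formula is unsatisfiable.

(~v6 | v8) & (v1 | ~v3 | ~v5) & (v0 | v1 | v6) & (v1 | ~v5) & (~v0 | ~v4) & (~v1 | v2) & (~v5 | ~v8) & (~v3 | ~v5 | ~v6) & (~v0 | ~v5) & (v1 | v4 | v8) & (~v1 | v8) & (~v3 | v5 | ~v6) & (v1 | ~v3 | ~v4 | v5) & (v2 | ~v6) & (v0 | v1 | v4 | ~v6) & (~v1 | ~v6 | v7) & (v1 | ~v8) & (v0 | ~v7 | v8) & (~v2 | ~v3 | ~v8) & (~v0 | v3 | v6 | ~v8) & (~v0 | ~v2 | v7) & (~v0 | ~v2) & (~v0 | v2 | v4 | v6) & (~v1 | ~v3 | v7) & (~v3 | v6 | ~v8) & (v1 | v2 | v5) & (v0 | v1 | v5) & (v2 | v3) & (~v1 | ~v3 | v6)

v0: False, v1: True, v2: True, v3: False, v4: True, v5: False, v6: False, v7: True, v8: True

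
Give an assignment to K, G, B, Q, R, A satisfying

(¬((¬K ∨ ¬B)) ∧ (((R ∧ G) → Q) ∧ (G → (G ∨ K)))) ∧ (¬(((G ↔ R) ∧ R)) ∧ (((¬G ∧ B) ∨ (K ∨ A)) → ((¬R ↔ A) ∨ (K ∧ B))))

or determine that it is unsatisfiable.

K=T; G=F; B=T; Q=T; R=T; A=F

  ¬((¬K ∨ ¬B)) ∧ (((R ∧ G) → Q) ∧ (G → (G ∨ K))) = True
    ¬((¬K ∨ ¬B)) = True
      ¬K ∨ ¬B = False
        ¬K = False
        ¬B = False
    ((R ∧ G) → Q) ∧ (G → (G ∨ K)) = True
      (R ∧ G) → Q = True
        R ∧ G = False
      G → (G ∨ K) = True
        G ∨ K = True
  ¬(((G ↔ R) ∧ R)) ∧ (((¬G ∧ B) ∨ (K ∨ A)) → ((¬R ↔ A) ∨ (K ∧ B))) = True
    ¬(((G ↔ R) ∧ R)) = True
      (G ↔ R) ∧ R = False
        G ↔ R = False
    ((¬G ∧ B) ∨ (K ∨ A)) → ((¬R ↔ A) ∨ (K ∧ B)) = True
      (¬G ∧ B) ∨ (K ∨ A) = True
        ¬G ∧ B = True
          ¬G = True
        K ∨ A = True
      (¬R ↔ A) ∨ (K ∧ B) = True
        ¬R ↔ A = True
          ¬R = False
        K ∧ B = True
Both conjuncts True, so the formula holds.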